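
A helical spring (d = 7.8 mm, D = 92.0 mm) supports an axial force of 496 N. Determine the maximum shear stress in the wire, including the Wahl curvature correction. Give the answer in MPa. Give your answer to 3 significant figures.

275 MPa

Spring index C = D/d = 92.0/7.8 = 11.7949
K_W = (4C−1)/(4C−4) + 0.615/C = 46.179/43.179 + 0.0521 = 1.1216
τ₀ = 8FD/(πd³) = 8·496·92.0/(π·7.8³) = 365056/1490.8 = 244.86 MPa
τ_max = K·τ₀ = 1.1216 × 244.86 = 274.64 MPa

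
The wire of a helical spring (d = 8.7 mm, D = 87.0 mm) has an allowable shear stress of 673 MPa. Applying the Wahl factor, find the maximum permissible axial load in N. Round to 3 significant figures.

1750 N

C = D/d = 87.0/8.7 = 10.0000
K_W = (4C−1)/(4C−4) + 0.615/C = 39.000/36.000 + 0.0615 = 1.1448
τ_max = K·8FD/(πd³) → F_max = τ_allow·πd³/(8DK)
F_max = 673·π·8.7³/(8·87.0·1.1448) = 1.3923e+06/796.8 = 1747.3 N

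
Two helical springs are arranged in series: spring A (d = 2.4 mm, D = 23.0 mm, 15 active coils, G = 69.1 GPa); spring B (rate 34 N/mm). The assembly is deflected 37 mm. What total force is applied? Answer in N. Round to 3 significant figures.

55.5 N

k_A = Gd⁴/(8D³N_a) = (69.1×10³)(2.4⁴)/(8·23.0³·15) = 1.5702 N/mm
Series: 1/k_eq = 1/1.5702 + 1/34 = 0.66627; k_eq = 1.5009 N/mm
F = k_eq·δ = 1.5009·37 = 55.533 N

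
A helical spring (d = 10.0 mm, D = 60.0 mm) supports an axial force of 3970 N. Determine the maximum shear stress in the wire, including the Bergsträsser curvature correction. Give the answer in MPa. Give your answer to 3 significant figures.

Spring index C = D/d = 60.0/10.0 = 6.0000
K_B = (4C+2)/(4C−3) = 26.000/21.000 = 1.2381
τ₀ = 8FD/(πd³) = 8·3970·60.0/(π·10.0³) = 1.9056e+06/3141.6 = 606.57 MPa
τ_max = K·τ₀ = 1.2381 × 606.57 = 750.99 MPa

751 MPa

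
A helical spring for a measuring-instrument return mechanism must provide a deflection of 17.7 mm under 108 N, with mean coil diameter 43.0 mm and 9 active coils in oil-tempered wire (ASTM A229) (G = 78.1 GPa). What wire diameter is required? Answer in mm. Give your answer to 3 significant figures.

4.60 mm

Required rate k = F/δ = 108/17.7 = 6.1017 N/mm
d = (8D³N_a·k / G)^(1/4) = (8·43.0³·9·6.1017 / (78.1×10³))^0.25
  = (447.24)^0.25 = 4.5987 mm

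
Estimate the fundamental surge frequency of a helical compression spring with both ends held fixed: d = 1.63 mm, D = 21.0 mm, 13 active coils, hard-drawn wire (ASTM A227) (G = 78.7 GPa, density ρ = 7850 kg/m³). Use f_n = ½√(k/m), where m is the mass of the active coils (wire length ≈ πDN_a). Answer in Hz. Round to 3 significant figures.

101 Hz

k = Gd⁴/(8D³N_a) = (78.7×10³)(1.63⁴)/(8·21.0³·13) = 0.57681 N/mm = 576.81 N/m
Wire length L = πDN_a = π·21.0·13 = 857.65 mm
m = ρ·(πd²/4)·L = 7850 × 2.0867×10⁻⁶ m² × 0.85765 m = 0.014049 kg
f_n = ½√(k/m) = 0.5·√(576.81/0.014049) = 0.5·√(41057) = 101.31 Hz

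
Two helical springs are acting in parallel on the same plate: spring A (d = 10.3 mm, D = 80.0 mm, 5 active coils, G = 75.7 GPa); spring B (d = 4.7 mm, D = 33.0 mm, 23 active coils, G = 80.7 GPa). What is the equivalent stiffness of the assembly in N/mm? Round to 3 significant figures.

k_A = Gd⁴/(8D³N_a) = (75.7×10³)(10.3⁴)/(8·80.0³·5) = 41.602 N/mm
k_B = Gd⁴/(8D³N_a) = (80.7×10³)(4.7⁴)/(8·33.0³·23) = 5.9553 N/mm
Parallel: k_eq = 41.602 + 5.9553 = 47.557 N/mm

47.6 N/mm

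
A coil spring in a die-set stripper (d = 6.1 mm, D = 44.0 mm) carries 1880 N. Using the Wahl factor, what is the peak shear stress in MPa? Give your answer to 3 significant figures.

Spring index C = D/d = 44.0/6.1 = 7.2131
K_W = (4C−1)/(4C−4) + 0.615/C = 27.852/24.852 + 0.0853 = 1.2060
τ₀ = 8FD/(πd³) = 8·1880·44.0/(π·6.1³) = 661760/713.08 = 928.03 MPa
τ_max = K·τ₀ = 1.2060 × 928.03 = 1119.2 MPa

1120 MPa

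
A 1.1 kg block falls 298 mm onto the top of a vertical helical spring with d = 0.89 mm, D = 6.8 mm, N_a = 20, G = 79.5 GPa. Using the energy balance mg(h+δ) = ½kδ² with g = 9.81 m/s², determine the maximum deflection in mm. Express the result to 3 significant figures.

k = Gd⁴/(8D³N_a) = (79.5×10³)(0.89⁴)/(8·6.8³·20) = 0.99147 N/mm
W = mg = 1.1 × 9.81 = 10.791 N
½kδ² − Wδ − Wh = 0 → δ = (W + √(W² + 2kWh))/k
δ = (10.791 + √(116.45 + 6376.59))/0.99147 = (10.791 + 80.579)/0.99147 = 92.156 mm

92.2 mm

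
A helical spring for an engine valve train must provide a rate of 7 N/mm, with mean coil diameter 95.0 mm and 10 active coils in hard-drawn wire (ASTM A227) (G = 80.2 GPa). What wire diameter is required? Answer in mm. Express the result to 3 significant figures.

8.80 mm

d = (8D³N_a·k / G)^(1/4) = (8·95.0³·10·7 / (80.2×10³))^0.25
  = (5986.7)^0.25 = 8.7962 mm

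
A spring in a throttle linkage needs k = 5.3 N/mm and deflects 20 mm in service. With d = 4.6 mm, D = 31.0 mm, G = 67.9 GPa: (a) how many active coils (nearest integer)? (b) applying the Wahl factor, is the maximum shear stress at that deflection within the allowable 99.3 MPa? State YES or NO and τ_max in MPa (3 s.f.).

(a) 24 coils; (b) NO, τ_max = 105 MPa

N_a = Gd⁴/(8D³k) = (67.9×10³)(4.6⁴)/(8·31.0³·5.3) = 24.07 → N_a = 24
Actual rate k = Gd⁴/(8D³·24) = 5.3151 N/mm
Working load F = kδ = 5.3151·20 = 106.3 N
C = 31.0/4.6 = 6.7391; K_W = (4C−1)/(4C−4)+0.615/C = 1.2219
τ_max = K_W·8FD/(πd³) = 1.2219·86.213 = 105.35 MPa
τ_max > 99.3 MPa → exceeds allowable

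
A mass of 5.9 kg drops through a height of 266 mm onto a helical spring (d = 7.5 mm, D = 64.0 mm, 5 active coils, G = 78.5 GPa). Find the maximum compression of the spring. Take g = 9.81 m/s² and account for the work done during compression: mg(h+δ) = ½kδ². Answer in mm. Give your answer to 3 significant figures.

k = Gd⁴/(8D³N_a) = (78.5×10³)(7.5⁴)/(8·64.0³·5) = 23.687 N/mm
W = mg = 5.9 × 9.81 = 57.879 N
½kδ² − Wδ − Wh = 0 → δ = (W + √(W² + 2kWh))/k
δ = (57.879 + √(3350 + 729369))/23.687 = (57.879 + 855.99)/23.687 = 38.581 mm

38.6 mm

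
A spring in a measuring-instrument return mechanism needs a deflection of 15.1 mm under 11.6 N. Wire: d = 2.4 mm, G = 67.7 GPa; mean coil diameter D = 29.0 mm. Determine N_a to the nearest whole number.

Required rate k = F/δ = 11.6/15.1 = 0.76821 N/mm
N_a = Gd⁴/(8D³k) = (67.7×10³ × 2.4⁴)/(8 × 29.0³ × 0.76821)
    = 2.24612e+06 / 149887 = 14.99 → 15 coils

15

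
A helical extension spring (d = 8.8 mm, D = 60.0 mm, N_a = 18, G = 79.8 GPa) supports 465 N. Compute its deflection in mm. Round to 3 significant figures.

30.2 mm

k = Gd⁴/(8D³N_a) = (79.8×10³)(8.8⁴)/(8·60.0³·18) = 15.386 N/mm
δ = F/k = 465 / 15.386 = 30.223 mm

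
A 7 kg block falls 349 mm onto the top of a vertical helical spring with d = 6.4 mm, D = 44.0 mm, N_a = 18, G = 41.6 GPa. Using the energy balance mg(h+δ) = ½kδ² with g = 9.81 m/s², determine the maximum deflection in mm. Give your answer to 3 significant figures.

k = Gd⁴/(8D³N_a) = (41.6×10³)(6.4⁴)/(8·44.0³·18) = 5.6897 N/mm
W = mg = 7 × 9.81 = 68.67 N
½kδ² − Wδ − Wh = 0 → δ = (W + √(W² + 2kWh))/k
δ = (68.67 + √(4715.6 + 272719))/5.6897 = (68.67 + 526.72)/5.6897 = 104.64 mm

105 mm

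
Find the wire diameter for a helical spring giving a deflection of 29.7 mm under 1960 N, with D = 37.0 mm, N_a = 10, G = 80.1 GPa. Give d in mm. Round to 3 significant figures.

7.60 mm

Required rate k = F/δ = 1960/29.7 = 65.993 N/mm
d = (8D³N_a·k / G)^(1/4) = (8·37.0³·10·65.993 / (80.1×10³))^0.25
  = (3338.6)^0.25 = 7.6013 mm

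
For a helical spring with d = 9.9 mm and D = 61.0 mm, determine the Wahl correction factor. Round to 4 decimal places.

C = D/d = 61.0/9.9 = 6.1616
K_W = (4C−1)/(4C−4) + 0.615/C = 23.646/20.646 + 0.0998 = 1.2451

1.2451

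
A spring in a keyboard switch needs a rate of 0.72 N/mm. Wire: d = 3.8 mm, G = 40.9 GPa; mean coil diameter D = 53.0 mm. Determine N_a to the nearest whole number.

10

N_a = Gd⁴/(8D³k) = (40.9×10³ × 3.8⁴)/(8 × 53.0³ × 0.72)
    = 8.52821e+06 / 857532 = 9.945 → 10 coils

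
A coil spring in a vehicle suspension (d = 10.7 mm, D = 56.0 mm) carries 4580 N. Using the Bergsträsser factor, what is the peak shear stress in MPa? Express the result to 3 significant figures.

682 MPa

Spring index C = D/d = 56.0/10.7 = 5.2336
K_B = (4C+2)/(4C−3) = 22.935/17.935 = 1.2788
τ₀ = 8FD/(πd³) = 8·4580·56.0/(π·10.7³) = 2.05184e+06/3848.6 = 533.14 MPa
τ_max = K·τ₀ = 1.2788 × 533.14 = 681.78 MPa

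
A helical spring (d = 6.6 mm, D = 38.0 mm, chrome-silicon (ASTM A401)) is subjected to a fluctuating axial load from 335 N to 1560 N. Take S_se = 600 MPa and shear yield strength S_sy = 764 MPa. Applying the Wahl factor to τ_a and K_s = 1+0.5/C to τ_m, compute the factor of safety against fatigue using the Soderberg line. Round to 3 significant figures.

C = D/d = 38.0/6.6 = 5.7576; K_W = (4C−1)/(4C−4)+0.615/C = 1.2645; K_s = 1+0.5/C = 1.0868
F_a = (F_max−F_min)/2 = 612.5 N; F_m = (F_max+F_min)/2 = 947.5 N
τ_a = K_W·8F_aD/(πd³) = 1.2645 × 206.16 = 260.68 MPa
τ_m = K_s·8F_mD/(πd³) = 1.0868 × 318.91 = 346.61 MPa
Soderberg: 1/n_f = τ_a/S_se + τ_m/S_sy = 260.68/600 + 346.61/764 = 0.43446 + 0.45367 = 0.88814
n_f = 1/0.88814 = 1.126

1.13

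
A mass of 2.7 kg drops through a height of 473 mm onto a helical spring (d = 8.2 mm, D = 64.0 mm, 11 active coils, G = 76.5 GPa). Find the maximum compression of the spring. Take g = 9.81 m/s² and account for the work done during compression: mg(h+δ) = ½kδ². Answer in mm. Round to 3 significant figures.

k = Gd⁴/(8D³N_a) = (76.5×10³)(8.2⁴)/(8·64.0³·11) = 14.993 N/mm
W = mg = 2.7 × 9.81 = 26.487 N
½kδ² − Wδ − Wh = 0 → δ = (W + √(W² + 2kWh))/k
δ = (26.487 + √(701.56 + 375680))/14.993 = (26.487 + 613.5)/14.993 = 42.685 mm

42.7 mm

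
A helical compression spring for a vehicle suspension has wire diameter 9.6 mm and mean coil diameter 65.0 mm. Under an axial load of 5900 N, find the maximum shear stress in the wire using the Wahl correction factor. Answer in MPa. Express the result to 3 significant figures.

Spring index C = D/d = 65.0/9.6 = 6.7708
K_W = (4C−1)/(4C−4) + 0.615/C = 26.083/23.083 + 0.0908 = 1.2208
τ₀ = 8FD/(πd³) = 8·5900·65.0/(π·9.6³) = 3.068e+06/2779.5 = 1103.8 MPa
τ_max = K·τ₀ = 1.2208 × 1103.8 = 1347.5 MPa

1350 MPa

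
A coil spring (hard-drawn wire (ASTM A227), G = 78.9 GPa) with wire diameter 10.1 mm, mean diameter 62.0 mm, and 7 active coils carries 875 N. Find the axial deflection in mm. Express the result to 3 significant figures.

k = Gd⁴/(8D³N_a) = (78.9×10³)(10.1⁴)/(8·62.0³·7) = 61.518 N/mm
δ = F/k = 875 / 61.518 = 14.224 mm

14.2 mm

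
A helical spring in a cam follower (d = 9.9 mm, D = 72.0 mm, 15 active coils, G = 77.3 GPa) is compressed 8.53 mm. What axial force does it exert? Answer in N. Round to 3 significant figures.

k = Gd⁴/(8D³N_a) = (77.3×10³)(9.9⁴)/(8·72.0³·15) = 16.578 N/mm
F = k·δ = 16.578 × 8.53 = 141.41 N

141 N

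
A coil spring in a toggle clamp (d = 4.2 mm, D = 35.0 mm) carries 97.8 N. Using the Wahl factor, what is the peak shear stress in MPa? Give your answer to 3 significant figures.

Spring index C = D/d = 35.0/4.2 = 8.3333
K_W = (4C−1)/(4C−4) + 0.615/C = 32.333/29.333 + 0.0738 = 1.1761
τ₀ = 8FD/(πd³) = 8·97.8·35.0/(π·4.2³) = 27384/232.75 = 117.65 MPa
τ_max = K·τ₀ = 1.1761 × 117.65 = 138.37 MPa

138 MPa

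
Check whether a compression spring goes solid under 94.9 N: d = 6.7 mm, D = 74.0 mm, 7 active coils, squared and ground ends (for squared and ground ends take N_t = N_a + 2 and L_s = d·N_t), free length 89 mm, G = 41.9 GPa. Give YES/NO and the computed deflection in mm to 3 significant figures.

NO, δ = 25.5 mm

k = Gd⁴/(8D³N_a) = (41.9×10³)(6.7⁴)/(8·74.0³·7) = 3.7207 N/mm
N_t = 9; L_s = 6.7·9 = 60.3 mm; δ_solid = L₀ − L_s = 89 − 60.3 = 28.7 mm
δ = F/k = 94.9/3.7207 = 25.506 mm
δ < δ_solid → spring does not go solid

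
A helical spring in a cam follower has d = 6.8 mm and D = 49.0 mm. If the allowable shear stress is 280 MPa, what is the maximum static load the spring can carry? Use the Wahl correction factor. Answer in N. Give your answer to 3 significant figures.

585 N

C = D/d = 49.0/6.8 = 7.2059
K_W = (4C−1)/(4C−4) + 0.615/C = 27.824/24.824 + 0.0853 = 1.2062
τ_max = K·8FD/(πd³) → F_max = τ_allow·πd³/(8DK)
F_max = 280·π·6.8³/(8·49.0·1.2062) = 2.7659e+05/472.83 = 584.96 N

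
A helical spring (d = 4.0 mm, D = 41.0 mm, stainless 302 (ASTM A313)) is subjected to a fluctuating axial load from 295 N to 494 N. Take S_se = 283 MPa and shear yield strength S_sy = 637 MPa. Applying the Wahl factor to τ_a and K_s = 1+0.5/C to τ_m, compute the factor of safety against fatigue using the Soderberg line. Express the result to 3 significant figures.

C = D/d = 41.0/4.0 = 10.2500; K_W = (4C−1)/(4C−4)+0.615/C = 1.1411; K_s = 1+0.5/C = 1.0488
F_a = (F_max−F_min)/2 = 99.5 N; F_m = (F_max+F_min)/2 = 394.5 N
τ_a = K_W·8F_aD/(πd³) = 1.1411 × 162.32 = 185.22 MPa
τ_m = K_s·8F_mD/(πd³) = 1.0488 × 643.56 = 674.96 MPa
Soderberg: 1/n_f = τ_a/S_se + τ_m/S_sy = 185.22/283 + 674.96/637 = 0.65448 + 1.05959 = 1.7141
n_f = 1/1.7141 = 0.5834

0.583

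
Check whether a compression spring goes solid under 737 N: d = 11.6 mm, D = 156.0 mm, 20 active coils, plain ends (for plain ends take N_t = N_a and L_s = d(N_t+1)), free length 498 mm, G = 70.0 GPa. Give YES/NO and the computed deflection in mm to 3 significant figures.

k = Gd⁴/(8D³N_a) = (70.0×10³)(11.6⁴)/(8·156.0³·20) = 2.0866 N/mm
N_t = 20; L_s = 11.6·21 = 243.6 mm; δ_solid = L₀ − L_s = 498 − 243.6 = 254.4 mm
δ = F/k = 737/2.0866 = 353.21 mm
δ ≥ δ_solid → spring goes solid

YES, δ = 353 mm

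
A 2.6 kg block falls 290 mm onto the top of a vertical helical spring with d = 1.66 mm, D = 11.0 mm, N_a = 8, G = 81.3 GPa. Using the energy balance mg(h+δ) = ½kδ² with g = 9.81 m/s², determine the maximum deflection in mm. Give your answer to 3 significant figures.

48.8 mm

k = Gd⁴/(8D³N_a) = (81.3×10³)(1.66⁴)/(8·11.0³·8) = 7.2471 N/mm
W = mg = 2.6 × 9.81 = 25.506 N
½kδ² − Wδ − Wh = 0 → δ = (W + √(W² + 2kWh))/k
δ = (25.506 + √(650.56 + 107210))/7.2471 = (25.506 + 328.42)/7.2471 = 48.837 mm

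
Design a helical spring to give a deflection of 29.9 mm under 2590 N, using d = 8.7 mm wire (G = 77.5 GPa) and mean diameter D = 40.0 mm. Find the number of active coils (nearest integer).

Required rate k = F/δ = 2590/29.9 = 86.622 N/mm
N_a = Gd⁴/(8D³k) = (77.5×10³ × 8.7⁴)/(8 × 40.0³ × 86.622)
    = 4.43996e+08 / 4.43505e+07 = 10.01 → 10 coils

10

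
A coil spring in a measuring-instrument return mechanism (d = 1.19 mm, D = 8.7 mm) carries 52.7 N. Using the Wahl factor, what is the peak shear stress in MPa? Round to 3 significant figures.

833 MPa

Spring index C = D/d = 8.7/1.19 = 7.3109
K_W = (4C−1)/(4C−4) + 0.615/C = 28.244/25.244 + 0.0841 = 1.2030
τ₀ = 8FD/(πd³) = 8·52.7·8.7/(π·1.19³) = 3667.92/5.2941 = 692.83 MPa
τ_max = K·τ₀ = 1.2030 × 692.83 = 833.45 MPa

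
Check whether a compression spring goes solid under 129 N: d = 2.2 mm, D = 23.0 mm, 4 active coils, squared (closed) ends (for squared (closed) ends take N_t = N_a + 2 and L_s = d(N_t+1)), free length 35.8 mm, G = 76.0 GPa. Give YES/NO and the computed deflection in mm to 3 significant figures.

k = Gd⁴/(8D³N_a) = (76.0×10³)(2.2⁴)/(8·23.0³·4) = 4.5727 N/mm
N_t = 6; L_s = 2.2·7 = 15.4 mm; δ_solid = L₀ − L_s = 35.8 − 15.4 = 20.4 mm
δ = F/k = 129/4.5727 = 28.211 mm
δ ≥ δ_solid → spring goes solid

YES, δ = 28.2 mm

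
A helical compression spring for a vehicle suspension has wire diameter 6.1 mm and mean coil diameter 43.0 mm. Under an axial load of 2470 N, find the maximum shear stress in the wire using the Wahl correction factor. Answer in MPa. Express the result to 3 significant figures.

Spring index C = D/d = 43.0/6.1 = 7.0492
K_W = (4C−1)/(4C−4) + 0.615/C = 27.197/24.197 + 0.0872 = 1.2112
τ₀ = 8FD/(πd³) = 8·2470·43.0/(π·6.1³) = 849680/713.08 = 1191.6 MPa
τ_max = K·τ₀ = 1.2112 × 1191.6 = 1443.3 MPa

1440 MPa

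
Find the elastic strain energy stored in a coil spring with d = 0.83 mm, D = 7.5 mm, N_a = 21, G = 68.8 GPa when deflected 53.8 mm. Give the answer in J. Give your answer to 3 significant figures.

0.667 J

k = Gd⁴/(8D³N_a) = (68.8×10³)(0.83⁴)/(8·7.5³·21) = 0.46069 N/mm
U = ½kδ² = 0.5 × 0.46069 × 53.8² = 666.72 N·mm = 0.66672 J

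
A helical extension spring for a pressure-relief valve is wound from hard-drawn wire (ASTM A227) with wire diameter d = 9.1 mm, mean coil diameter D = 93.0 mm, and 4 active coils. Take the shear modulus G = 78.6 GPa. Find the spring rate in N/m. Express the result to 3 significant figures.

20900 N/m

k = Gd⁴/(8D³N_a) = (78.6×10³ × 9.1⁴) / (8 × 93.0³ × 4)
  = 5.38999e+08 / 2.57394e+07 = 20.941 N/mm = 20941 N/m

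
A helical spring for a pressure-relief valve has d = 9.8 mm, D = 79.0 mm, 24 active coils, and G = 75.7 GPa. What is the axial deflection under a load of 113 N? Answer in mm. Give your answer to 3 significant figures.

15.3 mm

k = Gd⁴/(8D³N_a) = (75.7×10³)(9.8⁴)/(8·79.0³·24) = 7.3759 N/mm
δ = F/k = 113 / 7.3759 = 15.32 mm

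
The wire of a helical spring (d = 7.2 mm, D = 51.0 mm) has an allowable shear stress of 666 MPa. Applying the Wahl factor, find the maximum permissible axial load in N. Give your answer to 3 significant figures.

C = D/d = 51.0/7.2 = 7.0833
K_W = (4C−1)/(4C−4) + 0.615/C = 27.333/24.333 + 0.0868 = 1.2101
τ_max = K·8FD/(πd³) → F_max = τ_allow·πd³/(8DK)
F_max = 666·π·7.2³/(8·51.0·1.2101) = 7.8095e+05/493.73 = 1581.7 N

1580 N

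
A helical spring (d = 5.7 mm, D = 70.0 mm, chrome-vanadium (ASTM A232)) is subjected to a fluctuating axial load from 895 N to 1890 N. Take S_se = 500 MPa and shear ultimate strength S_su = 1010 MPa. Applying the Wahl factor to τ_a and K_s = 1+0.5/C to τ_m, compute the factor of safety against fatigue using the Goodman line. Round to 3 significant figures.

C = D/d = 70.0/5.7 = 12.2807; K_W = (4C−1)/(4C−4)+0.615/C = 1.1166; K_s = 1+0.5/C = 1.0407
F_a = (F_max−F_min)/2 = 497.5 N; F_m = (F_max+F_min)/2 = 1392.5 N
τ_a = K_W·8F_aD/(πd³) = 1.1166 × 478.86 = 534.68 MPa
τ_m = K_s·8F_mD/(πd³) = 1.0407 × 1340.3 = 1394.9 MPa
Goodman: 1/n_f = τ_a/S_se + τ_m/S_su = 534.68/500 + 1394.9/1010 = 1.06935 + 1.38108 = 2.4504
n_f = 1/2.4504 = 0.4081

0.408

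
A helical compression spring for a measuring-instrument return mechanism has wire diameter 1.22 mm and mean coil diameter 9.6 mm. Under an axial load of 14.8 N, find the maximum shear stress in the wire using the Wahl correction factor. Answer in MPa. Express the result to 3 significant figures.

Spring index C = D/d = 9.6/1.22 = 7.8689
K_W = (4C−1)/(4C−4) + 0.615/C = 30.475/27.475 + 0.0782 = 1.1873
τ₀ = 8FD/(πd³) = 8·14.8·9.6/(π·1.22³) = 1136.64/5.7047 = 199.25 MPa
τ_max = K·τ₀ = 1.1873 × 199.25 = 236.58 MPa

237 MPa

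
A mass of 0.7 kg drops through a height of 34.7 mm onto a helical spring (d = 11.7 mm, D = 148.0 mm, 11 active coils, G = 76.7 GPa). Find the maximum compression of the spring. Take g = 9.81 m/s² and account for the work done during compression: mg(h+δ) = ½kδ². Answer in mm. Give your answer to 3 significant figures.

k = Gd⁴/(8D³N_a) = (76.7×10³)(11.7⁴)/(8·148.0³·11) = 5.0381 N/mm
W = mg = 0.7 × 9.81 = 6.867 N
½kδ² − Wδ − Wh = 0 → δ = (W + √(W² + 2kWh))/k
δ = (6.867 + √(47.156 + 2401.03))/5.0381 = (6.867 + 49.479)/5.0381 = 11.184 mm

11.2 mm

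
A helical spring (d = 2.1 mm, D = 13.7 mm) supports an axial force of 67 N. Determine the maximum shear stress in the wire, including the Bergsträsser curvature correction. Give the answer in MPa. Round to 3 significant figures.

Spring index C = D/d = 13.7/2.1 = 6.5238
K_B = (4C+2)/(4C−3) = 28.095/23.095 = 1.2165
τ₀ = 8FD/(πd³) = 8·67·13.7/(π·2.1³) = 7343.2/29.094 = 252.39 MPa
τ_max = K·τ₀ = 1.2165 × 252.39 = 307.03 MPa

307 MPa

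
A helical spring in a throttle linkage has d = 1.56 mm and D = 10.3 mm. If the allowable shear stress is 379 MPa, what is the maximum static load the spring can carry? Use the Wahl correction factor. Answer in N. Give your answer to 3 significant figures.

44.7 N

C = D/d = 10.3/1.56 = 6.6026
K_W = (4C−1)/(4C−4) + 0.615/C = 25.410/22.410 + 0.0931 = 1.2270
τ_max = K·8FD/(πd³) → F_max = τ_allow·πd³/(8DK)
F_max = 379·π·1.56³/(8·10.3·1.2270) = 4520.3/101.11 = 44.708 N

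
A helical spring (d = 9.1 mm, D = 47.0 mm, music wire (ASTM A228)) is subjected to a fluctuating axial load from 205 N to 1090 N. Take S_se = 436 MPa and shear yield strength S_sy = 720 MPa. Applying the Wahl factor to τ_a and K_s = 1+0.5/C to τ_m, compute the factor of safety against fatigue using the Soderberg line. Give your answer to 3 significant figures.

2.73

C = D/d = 47.0/9.1 = 5.1648; K_W = (4C−1)/(4C−4)+0.615/C = 1.2992; K_s = 1+0.5/C = 1.0968
F_a = (F_max−F_min)/2 = 442.5 N; F_m = (F_max+F_min)/2 = 647.5 N
τ_a = K_W·8F_aD/(πd³) = 1.2992 × 70.279 = 91.304 MPa
τ_m = K_s·8F_mD/(πd³) = 1.0968 × 102.84 = 112.79 MPa
Soderberg: 1/n_f = τ_a/S_se + τ_m/S_sy = 91.304/436 + 112.79/720 = 0.20941 + 0.15666 = 0.36607
n_f = 1/0.36607 = 2.732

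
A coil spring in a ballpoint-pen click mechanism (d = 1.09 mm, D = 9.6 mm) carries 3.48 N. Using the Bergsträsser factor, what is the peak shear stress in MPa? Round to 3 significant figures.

Spring index C = D/d = 9.6/1.09 = 8.8073
K_B = (4C+2)/(4C−3) = 37.229/32.229 = 1.1551
τ₀ = 8FD/(πd³) = 8·3.48·9.6/(π·1.09³) = 267.264/4.0685 = 65.692 MPa
τ_max = K·τ₀ = 1.1551 × 65.692 = 75.883 MPa

75.9 MPa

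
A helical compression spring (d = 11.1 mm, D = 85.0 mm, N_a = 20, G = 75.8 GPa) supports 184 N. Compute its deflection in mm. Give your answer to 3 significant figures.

k = Gd⁴/(8D³N_a) = (75.8×10³)(11.1⁴)/(8·85.0³·20) = 11.711 N/mm
δ = F/k = 184 / 11.711 = 15.712 mm

15.7 mm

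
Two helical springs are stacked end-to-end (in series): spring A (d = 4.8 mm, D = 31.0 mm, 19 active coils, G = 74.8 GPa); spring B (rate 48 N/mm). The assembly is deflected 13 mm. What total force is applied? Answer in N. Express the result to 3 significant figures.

k_A = Gd⁴/(8D³N_a) = (74.8×10³)(4.8⁴)/(8·31.0³·19) = 8.7688 N/mm
Series: 1/k_eq = 1/8.7688 + 1/48 = 0.13487; k_eq = 7.4143 N/mm
F = k_eq·δ = 7.4143·13 = 96.386 N

96.4 N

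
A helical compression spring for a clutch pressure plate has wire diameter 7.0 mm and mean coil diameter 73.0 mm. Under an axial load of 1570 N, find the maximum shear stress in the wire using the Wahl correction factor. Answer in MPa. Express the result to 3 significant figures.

Spring index C = D/d = 73.0/7.0 = 10.4286
K_W = (4C−1)/(4C−4) + 0.615/C = 40.714/37.714 + 0.0590 = 1.1385
τ₀ = 8FD/(πd³) = 8·1570·73.0/(π·7.0³) = 916880/1077.6 = 850.88 MPa
τ_max = K·τ₀ = 1.1385 × 850.88 = 968.74 MPa

969 MPa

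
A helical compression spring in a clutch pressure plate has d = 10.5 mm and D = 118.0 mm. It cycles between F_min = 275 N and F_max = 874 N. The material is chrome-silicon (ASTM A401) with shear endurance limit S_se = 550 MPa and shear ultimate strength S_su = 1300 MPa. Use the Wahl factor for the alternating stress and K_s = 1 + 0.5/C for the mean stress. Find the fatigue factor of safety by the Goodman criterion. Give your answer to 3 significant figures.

3.58

C = D/d = 118.0/10.5 = 11.2381; K_W = (4C−1)/(4C−4)+0.615/C = 1.1280; K_s = 1+0.5/C = 1.0445
F_a = (F_max−F_min)/2 = 299.5 N; F_m = (F_max+F_min)/2 = 574.5 N
τ_a = K_W·8F_aD/(πd³) = 1.1280 × 77.741 = 87.691 MPa
τ_m = K_s·8F_mD/(πd³) = 1.0445 × 149.12 = 155.76 MPa
Goodman: 1/n_f = τ_a/S_se + τ_m/S_su = 87.691/550 + 155.76/1300 = 0.15944 + 0.11981 = 0.27925
n_f = 1/0.27925 = 3.581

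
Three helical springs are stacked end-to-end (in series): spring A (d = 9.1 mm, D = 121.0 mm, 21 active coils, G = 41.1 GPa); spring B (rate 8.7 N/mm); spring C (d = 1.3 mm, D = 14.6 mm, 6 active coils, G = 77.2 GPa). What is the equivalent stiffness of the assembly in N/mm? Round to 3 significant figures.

k_A = Gd⁴/(8D³N_a) = (41.1×10³)(9.1⁴)/(8·121.0³·21) = 0.94698 N/mm
k_C = Gd⁴/(8D³N_a) = (77.2×10³)(1.3⁴)/(8·14.6³·6) = 1.476 N/mm
Series: 1/k_eq = 1/0.94698 + 1/8.7 + 1/1.476 = 1.8484; k_eq = 0.541 N/mm

0.541 N/mm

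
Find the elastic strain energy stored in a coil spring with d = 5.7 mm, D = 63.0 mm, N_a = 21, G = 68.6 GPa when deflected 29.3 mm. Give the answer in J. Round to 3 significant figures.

0.740 J

k = Gd⁴/(8D³N_a) = (68.6×10³)(5.7⁴)/(8·63.0³·21) = 1.7238 N/mm
U = ½kδ² = 0.5 × 1.7238 × 29.3² = 739.94 N·mm = 0.73994 J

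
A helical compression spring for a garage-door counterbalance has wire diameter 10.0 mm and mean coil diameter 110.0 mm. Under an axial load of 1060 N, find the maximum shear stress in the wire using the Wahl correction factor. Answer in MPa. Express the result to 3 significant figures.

Spring index C = D/d = 110.0/10.0 = 11.0000
K_W = (4C−1)/(4C−4) + 0.615/C = 43.000/40.000 + 0.0559 = 1.1309
τ₀ = 8FD/(πd³) = 8·1060·110.0/(π·10.0³) = 932800/3141.6 = 296.92 MPa
τ_max = K·τ₀ = 1.1309 × 296.92 = 335.79 MPa

336 MPa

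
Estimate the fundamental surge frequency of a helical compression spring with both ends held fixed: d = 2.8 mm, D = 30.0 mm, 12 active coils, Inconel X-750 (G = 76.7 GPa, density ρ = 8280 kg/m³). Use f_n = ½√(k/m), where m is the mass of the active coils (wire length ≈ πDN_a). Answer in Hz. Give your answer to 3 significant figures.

88.8 Hz

k = Gd⁴/(8D³N_a) = (76.7×10³)(2.8⁴)/(8·30.0³·12) = 1.8188 N/mm = 1818.8 N/m
Wire length L = πDN_a = π·30.0·12 = 1131 mm
m = ρ·(πd²/4)·L = 8280 × 6.1575×10⁻⁶ m² × 1.131 m = 0.057662 kg
f_n = ½√(k/m) = 0.5·√(1818.8/0.057662) = 0.5·√(31543) = 88.802 Hz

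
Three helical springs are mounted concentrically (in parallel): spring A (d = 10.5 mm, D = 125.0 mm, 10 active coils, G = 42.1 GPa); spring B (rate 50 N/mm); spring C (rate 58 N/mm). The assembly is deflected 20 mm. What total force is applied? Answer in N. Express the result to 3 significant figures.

k_A = Gd⁴/(8D³N_a) = (42.1×10³)(10.5⁴)/(8·125.0³·10) = 3.2751 N/mm
Parallel: k_eq = 3.2751 + 50 + 58 = 111.28 N/mm
F = k_eq·δ = 111.28·20 = 2225.5 N

2230 N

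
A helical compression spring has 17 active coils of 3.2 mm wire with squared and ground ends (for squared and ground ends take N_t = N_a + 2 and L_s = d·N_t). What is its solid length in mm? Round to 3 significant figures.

60.8 mm

squared and ground ends: N_t = N_a + 2 = 17 + 2 = 19
L_s = d·N_t = 3.2 × 19 = 60.8 mm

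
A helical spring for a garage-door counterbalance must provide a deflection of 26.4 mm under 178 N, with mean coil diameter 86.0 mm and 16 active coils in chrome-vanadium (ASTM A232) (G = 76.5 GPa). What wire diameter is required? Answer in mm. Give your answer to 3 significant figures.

Required rate k = F/δ = 178/26.4 = 6.7424 N/mm
d = (8D³N_a·k / G)^(1/4) = (8·86.0³·16·6.7424 / (76.5×10³))^0.25
  = (7175.6)^0.25 = 9.2038 mm

9.20 mm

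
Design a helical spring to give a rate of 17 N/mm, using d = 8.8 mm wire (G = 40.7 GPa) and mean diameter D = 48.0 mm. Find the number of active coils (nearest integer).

N_a = Gd⁴/(8D³k) = (40.7×10³ × 8.8⁴)/(8 × 48.0³ × 17)
    = 2.44076e+08 / 1.50405e+07 = 16.23 → 16 coils

16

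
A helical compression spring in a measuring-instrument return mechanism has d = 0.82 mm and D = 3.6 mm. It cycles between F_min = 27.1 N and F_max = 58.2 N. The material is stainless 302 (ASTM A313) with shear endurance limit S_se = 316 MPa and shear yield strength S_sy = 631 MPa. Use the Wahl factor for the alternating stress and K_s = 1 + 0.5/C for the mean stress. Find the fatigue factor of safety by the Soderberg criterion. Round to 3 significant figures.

C = D/d = 3.6/0.82 = 4.3902; K_W = (4C−1)/(4C−4)+0.615/C = 1.3613; K_s = 1+0.5/C = 1.1139
F_a = (F_max−F_min)/2 = 15.55 N; F_m = (F_max+F_min)/2 = 42.65 N
τ_a = K_W·8F_aD/(πd³) = 1.3613 × 258.54 = 351.96 MPa
τ_m = K_s·8F_mD/(πd³) = 1.1139 × 709.12 = 789.88 MPa
Soderberg: 1/n_f = τ_a/S_se + τ_m/S_sy = 351.96/316 + 789.88/631 = 1.11378 + 1.25179 = 2.3656
n_f = 1/2.3656 = 0.4227

0.423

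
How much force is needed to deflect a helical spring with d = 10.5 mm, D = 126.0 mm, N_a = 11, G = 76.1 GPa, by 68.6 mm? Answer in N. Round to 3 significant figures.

k = Gd⁴/(8D³N_a) = (76.1×10³)(10.5⁴)/(8·126.0³·11) = 5.2547 N/mm
F = k·δ = 5.2547 × 68.6 = 360.47 N

360 N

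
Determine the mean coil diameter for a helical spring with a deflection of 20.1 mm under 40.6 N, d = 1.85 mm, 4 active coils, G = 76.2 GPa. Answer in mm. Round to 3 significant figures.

24.0 mm

Required rate k = F/δ = 40.6/20.1 = 2.0199 N/mm
D = (Gd⁴/(8N_a·k))^(1/3) = (76.2×10³·1.85⁴/(8·4·2.0199))^(1/3)
  = (13809)^(1/3) = 23.9913 mm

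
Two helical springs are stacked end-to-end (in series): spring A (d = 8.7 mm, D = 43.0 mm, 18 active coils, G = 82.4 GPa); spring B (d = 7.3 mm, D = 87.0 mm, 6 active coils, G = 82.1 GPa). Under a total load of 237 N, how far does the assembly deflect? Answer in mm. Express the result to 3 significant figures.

k_A = Gd⁴/(8D³N_a) = (82.4×10³)(8.7⁴)/(8·43.0³·18) = 41.232 N/mm
k_B = Gd⁴/(8D³N_a) = (82.1×10³)(7.3⁴)/(8·87.0³·6) = 7.3762 N/mm
Series: 1/k_eq = 1/41.232 + 1/7.3762 = 0.15982; k_eq = 6.2569 N/mm
δ = F/k_eq = 237/6.2569 = 37.878 mm

37.9 mm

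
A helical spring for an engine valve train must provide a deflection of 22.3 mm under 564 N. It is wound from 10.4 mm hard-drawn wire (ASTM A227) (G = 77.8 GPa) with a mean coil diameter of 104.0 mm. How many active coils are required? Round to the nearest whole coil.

Required rate k = F/δ = 564/22.3 = 25.291 N/mm
N_a = Gd⁴/(8D³k) = (77.8×10³ × 10.4⁴)/(8 × 104.0³ × 25.291)
    = 9.1015e+08 / 2.27596e+08 = 3.999 → 4 coils

4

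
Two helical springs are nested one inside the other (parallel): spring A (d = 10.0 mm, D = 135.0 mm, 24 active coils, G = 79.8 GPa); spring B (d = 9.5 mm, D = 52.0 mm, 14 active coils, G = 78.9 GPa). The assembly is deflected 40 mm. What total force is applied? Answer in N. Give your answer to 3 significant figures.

k_A = Gd⁴/(8D³N_a) = (79.8×10³)(10.0⁴)/(8·135.0³·24) = 1.6893 N/mm
k_B = Gd⁴/(8D³N_a) = (78.9×10³)(9.5⁴)/(8·52.0³·14) = 40.808 N/mm
Parallel: k_eq = 1.6893 + 40.808 = 42.497 N/mm
F = k_eq·δ = 42.497·40 = 1699.9 N

1700 N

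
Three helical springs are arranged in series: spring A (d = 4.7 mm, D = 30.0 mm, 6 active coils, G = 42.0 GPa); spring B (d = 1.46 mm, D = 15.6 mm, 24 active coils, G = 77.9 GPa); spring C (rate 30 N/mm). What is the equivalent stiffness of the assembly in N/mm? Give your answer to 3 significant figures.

k_A = Gd⁴/(8D³N_a) = (42.0×10³)(4.7⁴)/(8·30.0³·6) = 15.814 N/mm
k_B = Gd⁴/(8D³N_a) = (77.9×10³)(1.46⁴)/(8·15.6³·24) = 0.48559 N/mm
Series: 1/k_eq = 1/15.814 + 1/0.48559 + 1/30 = 2.1559; k_eq = 0.46384 N/mm

0.464 N/mm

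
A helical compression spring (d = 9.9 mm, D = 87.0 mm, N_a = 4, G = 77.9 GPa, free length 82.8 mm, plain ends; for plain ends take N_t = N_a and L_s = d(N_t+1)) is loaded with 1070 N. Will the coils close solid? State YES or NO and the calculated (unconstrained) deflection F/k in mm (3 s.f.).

k = Gd⁴/(8D³N_a) = (77.9×10³)(9.9⁴)/(8·87.0³·4) = 35.512 N/mm
N_t = 4; L_s = 9.9·5 = 49.5 mm; δ_solid = L₀ − L_s = 82.8 − 49.5 = 33.3 mm
δ = F/k = 1070/35.512 = 30.131 mm
δ < δ_solid → spring does not go solid

NO, δ = 30.1 mm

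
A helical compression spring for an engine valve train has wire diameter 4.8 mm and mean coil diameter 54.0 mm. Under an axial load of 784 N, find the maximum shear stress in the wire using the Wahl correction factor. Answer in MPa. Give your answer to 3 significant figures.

Spring index C = D/d = 54.0/4.8 = 11.2500
K_W = (4C−1)/(4C−4) + 0.615/C = 44.000/41.000 + 0.0547 = 1.1278
τ₀ = 8FD/(πd³) = 8·784·54.0/(π·4.8³) = 338688/347.44 = 974.82 MPa
τ_max = K·τ₀ = 1.1278 × 974.82 = 1099.4 MPa

1100 MPa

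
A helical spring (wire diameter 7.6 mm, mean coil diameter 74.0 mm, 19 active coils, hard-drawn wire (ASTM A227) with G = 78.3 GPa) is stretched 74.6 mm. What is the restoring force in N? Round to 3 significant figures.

316 N

k = Gd⁴/(8D³N_a) = (78.3×10³)(7.6⁴)/(8·74.0³·19) = 4.2411 N/mm
F = k·δ = 4.2411 × 74.6 = 316.39 N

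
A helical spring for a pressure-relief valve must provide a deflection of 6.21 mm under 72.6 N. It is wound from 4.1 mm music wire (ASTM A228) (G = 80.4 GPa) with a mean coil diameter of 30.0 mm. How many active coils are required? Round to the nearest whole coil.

9

Required rate k = F/δ = 72.6/6.21 = 11.691 N/mm
N_a = Gd⁴/(8D³k) = (80.4×10³ × 4.1⁴)/(8 × 30.0³ × 11.691)
    = 2.27191e+07 / 2.52522e+06 = 8.997 → 9 coils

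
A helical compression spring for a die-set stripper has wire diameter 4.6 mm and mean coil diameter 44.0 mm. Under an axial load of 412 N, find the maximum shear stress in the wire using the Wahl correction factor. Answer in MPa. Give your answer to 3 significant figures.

546 MPa

Spring index C = D/d = 44.0/4.6 = 9.5652
K_W = (4C−1)/(4C−4) + 0.615/C = 37.261/34.261 + 0.0643 = 1.1519
τ₀ = 8FD/(πd³) = 8·412·44.0/(π·4.6³) = 145024/305.79 = 474.26 MPa
τ_max = K·τ₀ = 1.1519 × 474.26 = 546.28 MPa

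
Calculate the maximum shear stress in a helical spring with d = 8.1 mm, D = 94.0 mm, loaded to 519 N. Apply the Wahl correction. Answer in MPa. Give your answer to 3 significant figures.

Spring index C = D/d = 94.0/8.1 = 11.6049
K_W = (4C−1)/(4C−4) + 0.615/C = 45.420/42.420 + 0.0530 = 1.1237
τ₀ = 8FD/(πd³) = 8·519·94.0/(π·8.1³) = 390288/1669.6 = 233.77 MPa
τ_max = K·τ₀ = 1.1237 × 233.77 = 262.69 MPa

263 MPa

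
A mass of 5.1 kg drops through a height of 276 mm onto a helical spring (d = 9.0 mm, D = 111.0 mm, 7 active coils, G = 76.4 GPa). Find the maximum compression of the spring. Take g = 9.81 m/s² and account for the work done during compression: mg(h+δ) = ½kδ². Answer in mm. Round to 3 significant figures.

73.1 mm

k = Gd⁴/(8D³N_a) = (76.4×10³)(9.0⁴)/(8·111.0³·7) = 6.545 N/mm
W = mg = 5.1 × 9.81 = 50.031 N
½kδ² − Wδ − Wh = 0 → δ = (W + √(W² + 2kWh))/k
δ = (50.031 + √(2503.1 + 180753))/6.545 = (50.031 + 428.08)/6.545 = 73.051 mm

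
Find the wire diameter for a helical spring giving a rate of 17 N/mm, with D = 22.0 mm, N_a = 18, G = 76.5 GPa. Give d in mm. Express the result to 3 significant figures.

d = (8D³N_a·k / G)^(1/4) = (8·22.0³·18·17 / (76.5×10³))^0.25
  = (340.74)^0.25 = 4.2964 mm

4.30 mm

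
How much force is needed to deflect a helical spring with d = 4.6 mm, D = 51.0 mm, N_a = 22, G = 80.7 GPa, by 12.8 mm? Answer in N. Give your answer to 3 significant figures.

19.8 N

k = Gd⁴/(8D³N_a) = (80.7×10³)(4.6⁴)/(8·51.0³·22) = 1.5477 N/mm
F = k·δ = 1.5477 × 12.8 = 19.81 N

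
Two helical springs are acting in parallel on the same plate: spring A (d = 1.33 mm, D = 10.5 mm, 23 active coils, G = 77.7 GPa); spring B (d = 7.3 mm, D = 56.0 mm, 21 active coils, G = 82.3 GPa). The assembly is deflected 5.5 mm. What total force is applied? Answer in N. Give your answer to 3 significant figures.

k_A = Gd⁴/(8D³N_a) = (77.7×10³)(1.33⁴)/(8·10.5³·23) = 1.1414 N/mm
k_B = Gd⁴/(8D³N_a) = (82.3×10³)(7.3⁴)/(8·56.0³·21) = 7.9217 N/mm
Parallel: k_eq = 1.1414 + 7.9217 = 9.0631 N/mm
F = k_eq·δ = 9.0631·5.5 = 49.847 N

49.8 N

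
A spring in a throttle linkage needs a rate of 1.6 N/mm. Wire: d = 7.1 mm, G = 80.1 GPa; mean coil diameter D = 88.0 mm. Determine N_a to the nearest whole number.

N_a = Gd⁴/(8D³k) = (80.1×10³ × 7.1⁴)/(8 × 88.0³ × 1.6)
    = 2.03548e+08 / 8.72284e+06 = 23.34 → 23 coils

23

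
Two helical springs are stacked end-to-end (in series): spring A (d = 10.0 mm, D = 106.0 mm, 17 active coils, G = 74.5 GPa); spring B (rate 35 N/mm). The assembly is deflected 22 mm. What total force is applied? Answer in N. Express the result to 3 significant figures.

89.4 N

k_A = Gd⁴/(8D³N_a) = (74.5×10³)(10.0⁴)/(8·106.0³·17) = 4.5994 N/mm
Series: 1/k_eq = 1/4.5994 + 1/35 = 0.24599; k_eq = 4.0652 N/mm
F = k_eq·δ = 4.0652·22 = 89.434 N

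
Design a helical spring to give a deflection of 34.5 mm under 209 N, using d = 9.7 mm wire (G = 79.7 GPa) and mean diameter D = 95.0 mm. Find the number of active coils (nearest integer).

17

Required rate k = F/δ = 209/34.5 = 6.058 N/mm
N_a = Gd⁴/(8D³k) = (79.7×10³ × 9.7⁴)/(8 × 95.0³ × 6.058)
    = 7.05578e+08 / 4.15516e+07 = 16.98 → 17 coils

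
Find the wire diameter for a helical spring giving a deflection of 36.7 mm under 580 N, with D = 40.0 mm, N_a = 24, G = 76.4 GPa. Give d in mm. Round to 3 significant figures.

Required rate k = F/δ = 580/36.7 = 15.804 N/mm
d = (8D³N_a·k / G)^(1/4) = (8·40.0³·24·15.804 / (76.4×10³))^0.25
  = (2541.8)^0.25 = 7.1005 mm

7.10 mm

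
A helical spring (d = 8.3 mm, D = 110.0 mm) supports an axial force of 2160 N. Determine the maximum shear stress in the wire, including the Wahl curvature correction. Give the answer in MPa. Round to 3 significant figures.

Spring index C = D/d = 110.0/8.3 = 13.2530
K_W = (4C−1)/(4C−4) + 0.615/C = 52.012/49.012 + 0.0464 = 1.1076
τ₀ = 8FD/(πd³) = 8·2160·110.0/(π·8.3³) = 1.9008e+06/1796.3 = 1058.2 MPa
τ_max = K·τ₀ = 1.1076 × 1058.2 = 1172 MPa

1170 MPa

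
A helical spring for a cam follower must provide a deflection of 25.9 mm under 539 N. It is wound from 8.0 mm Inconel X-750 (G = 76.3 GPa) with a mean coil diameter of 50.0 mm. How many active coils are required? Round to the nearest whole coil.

Required rate k = F/δ = 539/25.9 = 20.811 N/mm
N_a = Gd⁴/(8D³k) = (76.3×10³ × 8.0⁴)/(8 × 50.0³ × 20.811)
    = 3.12525e+08 / 2.08108e+07 = 15.02 → 15 coils

15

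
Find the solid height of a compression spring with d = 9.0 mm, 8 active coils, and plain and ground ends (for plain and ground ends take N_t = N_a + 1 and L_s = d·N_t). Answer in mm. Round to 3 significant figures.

plain and ground ends: N_t = N_a + 1 = 8 + 1 = 9
L_s = d·N_t = 9.0 × 9 = 81 mm

81.0 mm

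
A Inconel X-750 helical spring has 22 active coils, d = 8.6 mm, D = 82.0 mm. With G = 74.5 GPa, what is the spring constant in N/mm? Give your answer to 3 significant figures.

k = Gd⁴/(8D³N_a) = (74.5×10³ × 8.6⁴) / (8 × 82.0³ × 22)
  = 4.07521e+08 / 9.70408e+07 = 4.1995 N/mm

4.20 N/mm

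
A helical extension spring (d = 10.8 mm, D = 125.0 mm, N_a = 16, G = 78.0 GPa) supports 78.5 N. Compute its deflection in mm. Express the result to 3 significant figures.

18.5 mm

k = Gd⁴/(8D³N_a) = (78.0×10³)(10.8⁴)/(8·125.0³·16) = 4.2447 N/mm
δ = F/k = 78.5 / 4.2447 = 18.494 mm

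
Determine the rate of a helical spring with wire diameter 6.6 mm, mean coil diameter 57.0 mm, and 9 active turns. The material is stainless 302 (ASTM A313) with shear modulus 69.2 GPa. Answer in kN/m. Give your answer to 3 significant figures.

k = Gd⁴/(8D³N_a) = (69.2×10³ × 6.6⁴) / (8 × 57.0³ × 9)
  = 1.31305e+08 / 1.33339e+07 = 9.8475 N/mm

9.85 kN/m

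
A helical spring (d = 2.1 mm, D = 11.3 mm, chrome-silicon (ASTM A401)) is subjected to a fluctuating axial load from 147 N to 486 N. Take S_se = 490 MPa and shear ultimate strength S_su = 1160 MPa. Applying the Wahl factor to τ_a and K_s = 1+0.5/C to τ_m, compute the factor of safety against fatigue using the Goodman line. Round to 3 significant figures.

0.433

C = D/d = 11.3/2.1 = 5.3810; K_W = (4C−1)/(4C−4)+0.615/C = 1.2855; K_s = 1+0.5/C = 1.0929
F_a = (F_max−F_min)/2 = 169.5 N; F_m = (F_max+F_min)/2 = 316.5 N
τ_a = K_W·8F_aD/(πd³) = 1.2855 × 526.66 = 677.02 MPa
τ_m = K_s·8F_mD/(πd³) = 1.0929 × 983.41 = 1074.8 MPa
Goodman: 1/n_f = τ_a/S_se + τ_m/S_su = 677.02/490 + 1074.8/1160 = 1.38166 + 0.92654 = 2.3082
n_f = 1/2.3082 = 0.4332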